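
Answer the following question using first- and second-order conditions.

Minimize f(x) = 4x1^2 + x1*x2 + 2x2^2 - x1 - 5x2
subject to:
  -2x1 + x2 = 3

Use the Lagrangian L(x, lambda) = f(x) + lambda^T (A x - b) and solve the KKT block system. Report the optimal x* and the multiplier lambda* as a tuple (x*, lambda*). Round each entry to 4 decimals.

Form the Lagrangian:
  L(x, lambda) = (1/2) x^T Q x + c^T x + lambda^T (A x - b)
Stationarity (grad_x L = 0): Q x + c + A^T lambda = 0.
Primal feasibility: A x = b.

This gives the KKT block system:
  [ Q   A^T ] [ x     ]   [-c ]
  [ A    0  ] [ lambda ] = [ b ]

Solving the linear system:
  x*      = (-0.5714, 1.8571)
  lambda* = (-1.8571)
  f(x*)   = -1.5714

x* = (-0.5714, 1.8571), lambda* = (-1.8571)


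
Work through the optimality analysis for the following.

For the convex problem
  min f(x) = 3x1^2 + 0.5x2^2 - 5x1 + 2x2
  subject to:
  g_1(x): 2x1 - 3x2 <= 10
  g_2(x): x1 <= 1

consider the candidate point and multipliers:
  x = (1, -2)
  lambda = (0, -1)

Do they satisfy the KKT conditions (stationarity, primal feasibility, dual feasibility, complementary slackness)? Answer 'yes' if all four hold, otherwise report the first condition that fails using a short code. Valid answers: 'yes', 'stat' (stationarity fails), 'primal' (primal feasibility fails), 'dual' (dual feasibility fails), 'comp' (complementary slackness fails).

Gradient of f: grad f(x) = Q x + c = (1, 0)
Constraint values g_i(x) = a_i^T x - b_i:
  g_1((1, -2)) = -2
  g_2((1, -2)) = 0
Stationarity residual: grad f(x) + sum_i lambda_i a_i = (0, 0)
  -> stationarity OK
Primal feasibility (all g_i <= 0): OK
Dual feasibility (all lambda_i >= 0): FAILS
Complementary slackness (lambda_i * g_i(x) = 0 for all i): OK

Verdict: the first failing condition is dual_feasibility -> dual.

dual


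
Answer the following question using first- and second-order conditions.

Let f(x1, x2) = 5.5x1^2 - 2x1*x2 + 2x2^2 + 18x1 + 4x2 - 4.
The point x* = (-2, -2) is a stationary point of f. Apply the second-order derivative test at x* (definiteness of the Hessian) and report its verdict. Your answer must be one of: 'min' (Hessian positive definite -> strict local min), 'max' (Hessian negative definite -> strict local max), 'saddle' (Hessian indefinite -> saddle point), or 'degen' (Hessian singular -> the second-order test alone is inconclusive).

Compute the Hessian H = grad^2 f:
  H = [[11, -2], [-2, 4]]
Verify stationarity: grad f(x*) = H x* + g = (0, 0).
Eigenvalues of H: 3.4689, 11.5311.
Both eigenvalues > 0, so H is positive definite -> x* is a strict local min.

min


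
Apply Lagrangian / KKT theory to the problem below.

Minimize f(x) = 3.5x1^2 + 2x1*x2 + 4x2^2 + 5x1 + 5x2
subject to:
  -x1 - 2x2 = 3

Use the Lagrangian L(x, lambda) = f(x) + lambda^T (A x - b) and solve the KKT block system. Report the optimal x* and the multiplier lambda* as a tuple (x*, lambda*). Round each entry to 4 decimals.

Form the Lagrangian:
  L(x, lambda) = (1/2) x^T Q x + c^T x + lambda^T (A x - b)
Stationarity (grad_x L = 0): Q x + c + A^T lambda = 0.
Primal feasibility: A x = b.

This gives the KKT block system:
  [ Q   A^T ] [ x     ]   [-c ]
  [ A    0  ] [ lambda ] = [ b ]

Solving the linear system:
  x*      = (-0.7857, -1.1071)
  lambda* = (-2.7143)
  f(x*)   = -0.6607

x* = (-0.7857, -1.1071), lambda* = (-2.7143)


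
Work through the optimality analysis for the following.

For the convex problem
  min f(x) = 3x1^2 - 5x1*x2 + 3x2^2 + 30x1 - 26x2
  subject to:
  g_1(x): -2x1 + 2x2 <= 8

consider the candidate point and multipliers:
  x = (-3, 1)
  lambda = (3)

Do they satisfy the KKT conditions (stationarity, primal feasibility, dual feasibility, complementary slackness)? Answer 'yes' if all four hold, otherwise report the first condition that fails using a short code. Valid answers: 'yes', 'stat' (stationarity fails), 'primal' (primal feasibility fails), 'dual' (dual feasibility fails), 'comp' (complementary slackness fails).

Gradient of f: grad f(x) = Q x + c = (7, -5)
Constraint values g_i(x) = a_i^T x - b_i:
  g_1((-3, 1)) = 0
Stationarity residual: grad f(x) + sum_i lambda_i a_i = (1, 1)
  -> stationarity FAILS
Primal feasibility (all g_i <= 0): OK
Dual feasibility (all lambda_i >= 0): OK
Complementary slackness (lambda_i * g_i(x) = 0 for all i): OK

Verdict: the first failing condition is stationarity -> stat.

stat


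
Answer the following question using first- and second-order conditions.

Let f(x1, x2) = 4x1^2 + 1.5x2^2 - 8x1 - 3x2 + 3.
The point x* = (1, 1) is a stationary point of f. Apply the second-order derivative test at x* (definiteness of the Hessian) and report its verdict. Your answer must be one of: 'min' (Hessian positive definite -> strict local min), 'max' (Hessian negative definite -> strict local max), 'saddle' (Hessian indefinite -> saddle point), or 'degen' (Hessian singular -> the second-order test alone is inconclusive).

Compute the Hessian H = grad^2 f:
  H = [[8, 0], [0, 3]]
Verify stationarity: grad f(x*) = H x* + g = (0, 0).
Eigenvalues of H: 3, 8.
Both eigenvalues > 0, so H is positive definite -> x* is a strict local min.

min


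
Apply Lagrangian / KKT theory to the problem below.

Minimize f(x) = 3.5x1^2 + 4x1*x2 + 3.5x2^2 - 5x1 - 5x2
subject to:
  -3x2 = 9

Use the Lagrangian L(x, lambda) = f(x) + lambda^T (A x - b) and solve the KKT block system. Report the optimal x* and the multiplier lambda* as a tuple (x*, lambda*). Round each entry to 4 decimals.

Form the Lagrangian:
  L(x, lambda) = (1/2) x^T Q x + c^T x + lambda^T (A x - b)
Stationarity (grad_x L = 0): Q x + c + A^T lambda = 0.
Primal feasibility: A x = b.

This gives the KKT block system:
  [ Q   A^T ] [ x     ]   [-c ]
  [ A    0  ] [ lambda ] = [ b ]

Solving the linear system:
  x*      = (2.4286, -3)
  lambda* = (-5.4286)
  f(x*)   = 25.8571

x* = (2.4286, -3), lambda* = (-5.4286)


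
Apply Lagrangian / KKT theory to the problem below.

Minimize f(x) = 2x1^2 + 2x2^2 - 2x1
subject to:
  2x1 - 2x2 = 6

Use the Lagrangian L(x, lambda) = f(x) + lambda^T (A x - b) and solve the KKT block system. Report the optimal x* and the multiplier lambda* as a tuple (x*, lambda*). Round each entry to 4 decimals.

Form the Lagrangian:
  L(x, lambda) = (1/2) x^T Q x + c^T x + lambda^T (A x - b)
Stationarity (grad_x L = 0): Q x + c + A^T lambda = 0.
Primal feasibility: A x = b.

This gives the KKT block system:
  [ Q   A^T ] [ x     ]   [-c ]
  [ A    0  ] [ lambda ] = [ b ]

Solving the linear system:
  x*      = (1.75, -1.25)
  lambda* = (-2.5)
  f(x*)   = 5.75

x* = (1.75, -1.25), lambda* = (-2.5)


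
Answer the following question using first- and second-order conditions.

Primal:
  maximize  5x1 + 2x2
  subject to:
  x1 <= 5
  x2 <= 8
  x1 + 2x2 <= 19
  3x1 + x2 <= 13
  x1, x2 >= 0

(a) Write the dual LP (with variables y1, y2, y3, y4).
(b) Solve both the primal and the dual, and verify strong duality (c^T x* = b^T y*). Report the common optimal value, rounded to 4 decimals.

The standard primal-dual pair for 'max c^T x s.t. A x <= b, x >= 0' is:
  Dual:  min b^T y  s.t.  A^T y >= c,  y >= 0.

So the dual LP is:
  minimize  5y1 + 8y2 + 19y3 + 13y4
  subject to:
    y1 + y3 + 3y4 >= 5
    y2 + 2y3 + y4 >= 2
    y1, y2, y3, y4 >= 0

Solving the primal: x* = (1.6667, 8).
  primal value c^T x* = 24.3333.
Solving the dual: y* = (0, 0.3333, 0, 1.6667).
  dual value b^T y* = 24.3333.
Strong duality: c^T x* = b^T y*. Confirmed.

24.3333


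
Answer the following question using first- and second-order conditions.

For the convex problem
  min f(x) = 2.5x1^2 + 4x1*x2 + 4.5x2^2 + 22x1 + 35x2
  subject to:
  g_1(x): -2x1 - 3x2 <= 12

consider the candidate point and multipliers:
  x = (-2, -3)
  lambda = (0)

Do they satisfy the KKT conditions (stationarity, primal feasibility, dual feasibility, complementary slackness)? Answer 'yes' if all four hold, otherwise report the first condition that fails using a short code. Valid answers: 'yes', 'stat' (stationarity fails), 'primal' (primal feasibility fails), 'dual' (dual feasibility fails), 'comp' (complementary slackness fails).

Gradient of f: grad f(x) = Q x + c = (0, 0)
Constraint values g_i(x) = a_i^T x - b_i:
  g_1((-2, -3)) = 1
Stationarity residual: grad f(x) + sum_i lambda_i a_i = (0, 0)
  -> stationarity OK
Primal feasibility (all g_i <= 0): FAILS
Dual feasibility (all lambda_i >= 0): OK
Complementary slackness (lambda_i * g_i(x) = 0 for all i): OK

Verdict: the first failing condition is primal_feasibility -> primal.

primal


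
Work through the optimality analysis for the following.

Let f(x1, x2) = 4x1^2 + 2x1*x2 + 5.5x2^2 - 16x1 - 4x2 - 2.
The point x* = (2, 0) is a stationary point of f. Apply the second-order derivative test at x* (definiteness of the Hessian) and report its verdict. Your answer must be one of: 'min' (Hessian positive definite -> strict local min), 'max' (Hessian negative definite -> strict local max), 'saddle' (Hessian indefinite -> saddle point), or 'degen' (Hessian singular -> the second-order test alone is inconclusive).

Compute the Hessian H = grad^2 f:
  H = [[8, 2], [2, 11]]
Verify stationarity: grad f(x*) = H x* + g = (0, 0).
Eigenvalues of H: 7, 12.
Both eigenvalues > 0, so H is positive definite -> x* is a strict local min.

min


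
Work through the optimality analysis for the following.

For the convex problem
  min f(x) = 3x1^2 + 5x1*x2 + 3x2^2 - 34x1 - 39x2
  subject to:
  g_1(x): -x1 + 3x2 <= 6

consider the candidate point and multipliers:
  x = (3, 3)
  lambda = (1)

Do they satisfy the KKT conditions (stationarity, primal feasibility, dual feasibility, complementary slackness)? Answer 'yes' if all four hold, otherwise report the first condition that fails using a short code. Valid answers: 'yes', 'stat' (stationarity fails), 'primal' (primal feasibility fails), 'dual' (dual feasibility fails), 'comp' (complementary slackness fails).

Gradient of f: grad f(x) = Q x + c = (-1, -6)
Constraint values g_i(x) = a_i^T x - b_i:
  g_1((3, 3)) = 0
Stationarity residual: grad f(x) + sum_i lambda_i a_i = (-2, -3)
  -> stationarity FAILS
Primal feasibility (all g_i <= 0): OK
Dual feasibility (all lambda_i >= 0): OK
Complementary slackness (lambda_i * g_i(x) = 0 for all i): OK

Verdict: the first failing condition is stationarity -> stat.

stat


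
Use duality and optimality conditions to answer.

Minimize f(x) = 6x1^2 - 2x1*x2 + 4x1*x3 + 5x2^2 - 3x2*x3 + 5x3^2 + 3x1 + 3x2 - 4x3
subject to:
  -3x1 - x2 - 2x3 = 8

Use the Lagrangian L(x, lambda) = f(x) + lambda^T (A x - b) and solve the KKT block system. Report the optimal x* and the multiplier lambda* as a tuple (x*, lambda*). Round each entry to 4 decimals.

Form the Lagrangian:
  L(x, lambda) = (1/2) x^T Q x + c^T x + lambda^T (A x - b)
Stationarity (grad_x L = 0): Q x + c + A^T lambda = 0.
Primal feasibility: A x = b.

This gives the KKT block system:
  [ Q   A^T ] [ x     ]   [-c ]
  [ A    0  ] [ lambda ] = [ b ]

Solving the linear system:
  x*      = (-1.8455, -1.4346, -0.5145)
  lambda* = (-6.1115)
  f(x*)   = 20.5549

x* = (-1.8455, -1.4346, -0.5145), lambda* = (-6.1115)


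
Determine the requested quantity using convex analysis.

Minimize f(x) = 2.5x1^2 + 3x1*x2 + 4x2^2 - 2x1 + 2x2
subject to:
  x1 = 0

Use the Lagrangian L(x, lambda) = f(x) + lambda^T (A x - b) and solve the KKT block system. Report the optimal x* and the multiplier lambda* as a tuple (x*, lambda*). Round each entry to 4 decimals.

Form the Lagrangian:
  L(x, lambda) = (1/2) x^T Q x + c^T x + lambda^T (A x - b)
Stationarity (grad_x L = 0): Q x + c + A^T lambda = 0.
Primal feasibility: A x = b.

This gives the KKT block system:
  [ Q   A^T ] [ x     ]   [-c ]
  [ A    0  ] [ lambda ] = [ b ]

Solving the linear system:
  x*      = (0, -0.25)
  lambda* = (2.75)
  f(x*)   = -0.25

x* = (0, -0.25), lambda* = (2.75)


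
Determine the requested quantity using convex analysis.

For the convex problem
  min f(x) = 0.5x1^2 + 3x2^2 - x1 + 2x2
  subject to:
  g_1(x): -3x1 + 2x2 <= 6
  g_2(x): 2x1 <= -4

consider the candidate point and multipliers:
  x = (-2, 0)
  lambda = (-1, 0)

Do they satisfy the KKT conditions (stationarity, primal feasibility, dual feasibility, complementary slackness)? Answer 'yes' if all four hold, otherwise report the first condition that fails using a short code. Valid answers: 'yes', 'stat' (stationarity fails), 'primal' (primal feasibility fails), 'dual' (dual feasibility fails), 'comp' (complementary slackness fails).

Gradient of f: grad f(x) = Q x + c = (-3, 2)
Constraint values g_i(x) = a_i^T x - b_i:
  g_1((-2, 0)) = 0
  g_2((-2, 0)) = 0
Stationarity residual: grad f(x) + sum_i lambda_i a_i = (0, 0)
  -> stationarity OK
Primal feasibility (all g_i <= 0): OK
Dual feasibility (all lambda_i >= 0): FAILS
Complementary slackness (lambda_i * g_i(x) = 0 for all i): OK

Verdict: the first failing condition is dual_feasibility -> dual.

dual


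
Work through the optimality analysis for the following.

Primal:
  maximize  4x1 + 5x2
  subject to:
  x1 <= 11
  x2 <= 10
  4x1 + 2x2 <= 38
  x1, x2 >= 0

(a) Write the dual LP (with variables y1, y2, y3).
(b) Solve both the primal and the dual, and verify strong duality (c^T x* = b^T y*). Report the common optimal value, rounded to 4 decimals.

The standard primal-dual pair for 'max c^T x s.t. A x <= b, x >= 0' is:
  Dual:  min b^T y  s.t.  A^T y >= c,  y >= 0.

So the dual LP is:
  minimize  11y1 + 10y2 + 38y3
  subject to:
    y1 + 4y3 >= 4
    y2 + 2y3 >= 5
    y1, y2, y3 >= 0

Solving the primal: x* = (4.5, 10).
  primal value c^T x* = 68.
Solving the dual: y* = (0, 3, 1).
  dual value b^T y* = 68.
Strong duality: c^T x* = b^T y*. Confirmed.

68


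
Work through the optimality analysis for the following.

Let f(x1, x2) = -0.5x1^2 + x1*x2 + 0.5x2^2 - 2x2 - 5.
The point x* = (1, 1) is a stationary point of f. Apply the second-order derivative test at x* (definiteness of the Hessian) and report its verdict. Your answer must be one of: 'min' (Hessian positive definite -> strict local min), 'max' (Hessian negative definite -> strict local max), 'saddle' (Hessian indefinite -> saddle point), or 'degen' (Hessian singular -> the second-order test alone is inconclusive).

Compute the Hessian H = grad^2 f:
  H = [[-1, 1], [1, 1]]
Verify stationarity: grad f(x*) = H x* + g = (0, 0).
Eigenvalues of H: -1.4142, 1.4142.
Eigenvalues have mixed signs, so H is indefinite -> x* is a saddle point.

saddle


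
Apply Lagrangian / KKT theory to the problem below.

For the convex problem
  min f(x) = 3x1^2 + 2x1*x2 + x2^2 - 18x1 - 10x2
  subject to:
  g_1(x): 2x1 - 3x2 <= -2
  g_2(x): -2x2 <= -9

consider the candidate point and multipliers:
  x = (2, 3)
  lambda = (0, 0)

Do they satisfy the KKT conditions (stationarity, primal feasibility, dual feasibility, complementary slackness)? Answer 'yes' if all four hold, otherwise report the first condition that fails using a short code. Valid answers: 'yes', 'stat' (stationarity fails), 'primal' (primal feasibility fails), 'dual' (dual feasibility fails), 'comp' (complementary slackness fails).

Gradient of f: grad f(x) = Q x + c = (0, 0)
Constraint values g_i(x) = a_i^T x - b_i:
  g_1((2, 3)) = -3
  g_2((2, 3)) = 3
Stationarity residual: grad f(x) + sum_i lambda_i a_i = (0, 0)
  -> stationarity OK
Primal feasibility (all g_i <= 0): FAILS
Dual feasibility (all lambda_i >= 0): OK
Complementary slackness (lambda_i * g_i(x) = 0 for all i): OK

Verdict: the first failing condition is primal_feasibility -> primal.

primal


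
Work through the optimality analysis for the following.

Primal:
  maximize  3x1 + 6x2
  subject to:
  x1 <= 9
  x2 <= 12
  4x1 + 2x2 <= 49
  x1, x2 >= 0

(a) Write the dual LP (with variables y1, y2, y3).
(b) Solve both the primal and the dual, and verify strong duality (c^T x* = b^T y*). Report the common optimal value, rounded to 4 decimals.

The standard primal-dual pair for 'max c^T x s.t. A x <= b, x >= 0' is:
  Dual:  min b^T y  s.t.  A^T y >= c,  y >= 0.

So the dual LP is:
  minimize  9y1 + 12y2 + 49y3
  subject to:
    y1 + 4y3 >= 3
    y2 + 2y3 >= 6
    y1, y2, y3 >= 0

Solving the primal: x* = (6.25, 12).
  primal value c^T x* = 90.75.
Solving the dual: y* = (0, 4.5, 0.75).
  dual value b^T y* = 90.75.
Strong duality: c^T x* = b^T y*. Confirmed.

90.75


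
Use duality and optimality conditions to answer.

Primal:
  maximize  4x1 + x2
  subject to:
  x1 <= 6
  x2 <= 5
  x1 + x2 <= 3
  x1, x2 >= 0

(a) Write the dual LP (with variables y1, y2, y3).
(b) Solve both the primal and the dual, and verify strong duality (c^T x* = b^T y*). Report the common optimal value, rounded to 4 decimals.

The standard primal-dual pair for 'max c^T x s.t. A x <= b, x >= 0' is:
  Dual:  min b^T y  s.t.  A^T y >= c,  y >= 0.

So the dual LP is:
  minimize  6y1 + 5y2 + 3y3
  subject to:
    y1 + y3 >= 4
    y2 + y3 >= 1
    y1, y2, y3 >= 0

Solving the primal: x* = (3, 0).
  primal value c^T x* = 12.
Solving the dual: y* = (0, 0, 4).
  dual value b^T y* = 12.
Strong duality: c^T x* = b^T y*. Confirmed.

12


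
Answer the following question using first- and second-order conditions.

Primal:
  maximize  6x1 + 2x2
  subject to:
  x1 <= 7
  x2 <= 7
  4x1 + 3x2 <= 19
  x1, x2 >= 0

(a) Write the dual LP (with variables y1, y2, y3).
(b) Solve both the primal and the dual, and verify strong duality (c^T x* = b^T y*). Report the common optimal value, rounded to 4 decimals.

The standard primal-dual pair for 'max c^T x s.t. A x <= b, x >= 0' is:
  Dual:  min b^T y  s.t.  A^T y >= c,  y >= 0.

So the dual LP is:
  minimize  7y1 + 7y2 + 19y3
  subject to:
    y1 + 4y3 >= 6
    y2 + 3y3 >= 2
    y1, y2, y3 >= 0

Solving the primal: x* = (4.75, 0).
  primal value c^T x* = 28.5.
Solving the dual: y* = (0, 0, 1.5).
  dual value b^T y* = 28.5.
Strong duality: c^T x* = b^T y*. Confirmed.

28.5


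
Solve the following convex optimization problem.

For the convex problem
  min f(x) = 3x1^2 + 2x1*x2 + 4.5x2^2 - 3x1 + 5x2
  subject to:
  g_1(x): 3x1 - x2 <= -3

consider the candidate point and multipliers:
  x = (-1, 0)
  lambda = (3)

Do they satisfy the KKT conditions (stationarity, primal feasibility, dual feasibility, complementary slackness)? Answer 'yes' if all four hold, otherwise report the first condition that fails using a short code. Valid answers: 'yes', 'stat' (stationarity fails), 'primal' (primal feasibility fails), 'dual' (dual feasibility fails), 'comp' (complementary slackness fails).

Gradient of f: grad f(x) = Q x + c = (-9, 3)
Constraint values g_i(x) = a_i^T x - b_i:
  g_1((-1, 0)) = 0
Stationarity residual: grad f(x) + sum_i lambda_i a_i = (0, 0)
  -> stationarity OK
Primal feasibility (all g_i <= 0): OK
Dual feasibility (all lambda_i >= 0): OK
Complementary slackness (lambda_i * g_i(x) = 0 for all i): OK

Verdict: yes, KKT holds.

yes


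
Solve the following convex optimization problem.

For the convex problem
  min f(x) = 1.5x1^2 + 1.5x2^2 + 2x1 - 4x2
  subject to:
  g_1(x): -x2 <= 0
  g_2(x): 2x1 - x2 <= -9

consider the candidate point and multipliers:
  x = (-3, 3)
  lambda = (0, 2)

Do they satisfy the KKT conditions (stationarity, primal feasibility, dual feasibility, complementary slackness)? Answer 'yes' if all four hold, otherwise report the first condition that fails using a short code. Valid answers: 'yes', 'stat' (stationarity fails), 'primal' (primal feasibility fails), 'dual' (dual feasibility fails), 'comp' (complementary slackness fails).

Gradient of f: grad f(x) = Q x + c = (-7, 5)
Constraint values g_i(x) = a_i^T x - b_i:
  g_1((-3, 3)) = -3
  g_2((-3, 3)) = 0
Stationarity residual: grad f(x) + sum_i lambda_i a_i = (-3, 3)
  -> stationarity FAILS
Primal feasibility (all g_i <= 0): OK
Dual feasibility (all lambda_i >= 0): OK
Complementary slackness (lambda_i * g_i(x) = 0 for all i): OK

Verdict: the first failing condition is stationarity -> stat.

stat


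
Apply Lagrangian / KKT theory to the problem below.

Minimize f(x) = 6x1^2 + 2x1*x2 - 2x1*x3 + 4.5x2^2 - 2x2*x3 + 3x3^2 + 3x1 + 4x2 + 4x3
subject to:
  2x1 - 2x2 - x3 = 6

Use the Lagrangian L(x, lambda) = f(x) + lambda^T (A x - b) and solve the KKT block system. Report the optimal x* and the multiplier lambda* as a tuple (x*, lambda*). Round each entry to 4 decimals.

Form the Lagrangian:
  L(x, lambda) = (1/2) x^T Q x + c^T x + lambda^T (A x - b)
Stationarity (grad_x L = 0): Q x + c + A^T lambda = 0.
Primal feasibility: A x = b.

This gives the KKT block system:
  [ Q   A^T ] [ x     ]   [-c ]
  [ A    0  ] [ lambda ] = [ b ]

Solving the linear system:
  x*      = (0.375, -1.75, -1.75)
  lambda* = (-3.75)
  f(x*)   = 4.8125

x* = (0.375, -1.75, -1.75), lambda* = (-3.75)


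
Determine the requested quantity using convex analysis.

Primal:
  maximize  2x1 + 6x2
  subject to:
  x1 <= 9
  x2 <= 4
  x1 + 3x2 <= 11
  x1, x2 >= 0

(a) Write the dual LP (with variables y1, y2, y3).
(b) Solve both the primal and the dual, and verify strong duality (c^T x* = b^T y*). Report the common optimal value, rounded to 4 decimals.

The standard primal-dual pair for 'max c^T x s.t. A x <= b, x >= 0' is:
  Dual:  min b^T y  s.t.  A^T y >= c,  y >= 0.

So the dual LP is:
  minimize  9y1 + 4y2 + 11y3
  subject to:
    y1 + y3 >= 2
    y2 + 3y3 >= 6
    y1, y2, y3 >= 0

Solving the primal: x* = (0, 3.6667).
  primal value c^T x* = 22.
Solving the dual: y* = (0, 0, 2).
  dual value b^T y* = 22.
Strong duality: c^T x* = b^T y*. Confirmed.

22


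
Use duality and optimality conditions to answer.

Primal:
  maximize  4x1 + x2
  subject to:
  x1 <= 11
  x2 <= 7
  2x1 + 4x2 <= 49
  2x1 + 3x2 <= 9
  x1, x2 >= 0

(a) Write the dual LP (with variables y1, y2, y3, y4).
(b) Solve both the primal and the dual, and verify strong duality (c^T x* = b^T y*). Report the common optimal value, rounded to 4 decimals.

The standard primal-dual pair for 'max c^T x s.t. A x <= b, x >= 0' is:
  Dual:  min b^T y  s.t.  A^T y >= c,  y >= 0.

So the dual LP is:
  minimize  11y1 + 7y2 + 49y3 + 9y4
  subject to:
    y1 + 2y3 + 2y4 >= 4
    y2 + 4y3 + 3y4 >= 1
    y1, y2, y3, y4 >= 0

Solving the primal: x* = (4.5, 0).
  primal value c^T x* = 18.
Solving the dual: y* = (0, 0, 0, 2).
  dual value b^T y* = 18.
Strong duality: c^T x* = b^T y*. Confirmed.

18


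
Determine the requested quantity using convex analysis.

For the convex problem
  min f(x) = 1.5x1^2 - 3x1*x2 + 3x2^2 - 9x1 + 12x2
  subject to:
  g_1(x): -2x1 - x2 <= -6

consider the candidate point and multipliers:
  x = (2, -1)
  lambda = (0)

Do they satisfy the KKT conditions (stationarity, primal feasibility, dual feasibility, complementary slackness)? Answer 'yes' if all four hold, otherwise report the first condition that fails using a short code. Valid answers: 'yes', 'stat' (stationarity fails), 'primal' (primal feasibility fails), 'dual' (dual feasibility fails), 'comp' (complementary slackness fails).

Gradient of f: grad f(x) = Q x + c = (0, 0)
Constraint values g_i(x) = a_i^T x - b_i:
  g_1((2, -1)) = 3
Stationarity residual: grad f(x) + sum_i lambda_i a_i = (0, 0)
  -> stationarity OK
Primal feasibility (all g_i <= 0): FAILS
Dual feasibility (all lambda_i >= 0): OK
Complementary slackness (lambda_i * g_i(x) = 0 for all i): OK

Verdict: the first failing condition is primal_feasibility -> primal.

primal


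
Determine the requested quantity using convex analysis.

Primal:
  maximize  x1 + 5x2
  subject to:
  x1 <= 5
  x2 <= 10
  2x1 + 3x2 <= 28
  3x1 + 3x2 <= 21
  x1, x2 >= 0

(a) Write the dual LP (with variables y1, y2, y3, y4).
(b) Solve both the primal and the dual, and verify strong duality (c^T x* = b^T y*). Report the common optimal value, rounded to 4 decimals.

The standard primal-dual pair for 'max c^T x s.t. A x <= b, x >= 0' is:
  Dual:  min b^T y  s.t.  A^T y >= c,  y >= 0.

So the dual LP is:
  minimize  5y1 + 10y2 + 28y3 + 21y4
  subject to:
    y1 + 2y3 + 3y4 >= 1
    y2 + 3y3 + 3y4 >= 5
    y1, y2, y3, y4 >= 0

Solving the primal: x* = (0, 7).
  primal value c^T x* = 35.
Solving the dual: y* = (0, 0, 0, 1.6667).
  dual value b^T y* = 35.
Strong duality: c^T x* = b^T y*. Confirmed.

35


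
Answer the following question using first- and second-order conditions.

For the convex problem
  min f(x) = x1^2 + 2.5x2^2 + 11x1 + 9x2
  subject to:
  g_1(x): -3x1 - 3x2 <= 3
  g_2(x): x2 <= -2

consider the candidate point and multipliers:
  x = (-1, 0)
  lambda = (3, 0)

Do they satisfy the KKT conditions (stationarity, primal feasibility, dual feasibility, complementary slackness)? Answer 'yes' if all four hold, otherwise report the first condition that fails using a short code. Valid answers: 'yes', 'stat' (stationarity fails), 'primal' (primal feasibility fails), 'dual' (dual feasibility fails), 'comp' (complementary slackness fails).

Gradient of f: grad f(x) = Q x + c = (9, 9)
Constraint values g_i(x) = a_i^T x - b_i:
  g_1((-1, 0)) = 0
  g_2((-1, 0)) = 2
Stationarity residual: grad f(x) + sum_i lambda_i a_i = (0, 0)
  -> stationarity OK
Primal feasibility (all g_i <= 0): FAILS
Dual feasibility (all lambda_i >= 0): OK
Complementary slackness (lambda_i * g_i(x) = 0 for all i): OK

Verdict: the first failing condition is primal_feasibility -> primal.

primal


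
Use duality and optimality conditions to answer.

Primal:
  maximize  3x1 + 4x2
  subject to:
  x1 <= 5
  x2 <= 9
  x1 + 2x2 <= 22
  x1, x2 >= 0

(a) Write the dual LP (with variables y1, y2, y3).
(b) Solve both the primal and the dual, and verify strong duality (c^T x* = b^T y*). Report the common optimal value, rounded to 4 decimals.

The standard primal-dual pair for 'max c^T x s.t. A x <= b, x >= 0' is:
  Dual:  min b^T y  s.t.  A^T y >= c,  y >= 0.

So the dual LP is:
  minimize  5y1 + 9y2 + 22y3
  subject to:
    y1 + y3 >= 3
    y2 + 2y3 >= 4
    y1, y2, y3 >= 0

Solving the primal: x* = (5, 8.5).
  primal value c^T x* = 49.
Solving the dual: y* = (1, 0, 2).
  dual value b^T y* = 49.
Strong duality: c^T x* = b^T y*. Confirmed.

49


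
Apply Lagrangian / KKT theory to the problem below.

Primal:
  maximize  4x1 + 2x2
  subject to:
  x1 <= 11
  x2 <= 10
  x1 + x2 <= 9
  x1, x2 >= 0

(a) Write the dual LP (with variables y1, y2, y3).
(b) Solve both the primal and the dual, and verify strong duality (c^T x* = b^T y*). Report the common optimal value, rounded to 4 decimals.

The standard primal-dual pair for 'max c^T x s.t. A x <= b, x >= 0' is:
  Dual:  min b^T y  s.t.  A^T y >= c,  y >= 0.

So the dual LP is:
  minimize  11y1 + 10y2 + 9y3
  subject to:
    y1 + y3 >= 4
    y2 + y3 >= 2
    y1, y2, y3 >= 0

Solving the primal: x* = (9, 0).
  primal value c^T x* = 36.
Solving the dual: y* = (0, 0, 4).
  dual value b^T y* = 36.
Strong duality: c^T x* = b^T y*. Confirmed.

36


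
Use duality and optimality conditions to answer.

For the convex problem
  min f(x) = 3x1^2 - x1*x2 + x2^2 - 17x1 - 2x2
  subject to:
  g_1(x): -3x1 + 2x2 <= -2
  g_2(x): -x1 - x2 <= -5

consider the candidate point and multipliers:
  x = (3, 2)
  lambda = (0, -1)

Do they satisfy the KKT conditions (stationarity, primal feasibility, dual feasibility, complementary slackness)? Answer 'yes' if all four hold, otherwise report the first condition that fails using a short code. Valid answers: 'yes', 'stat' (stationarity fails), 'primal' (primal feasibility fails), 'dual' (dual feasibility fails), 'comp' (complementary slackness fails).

Gradient of f: grad f(x) = Q x + c = (-1, -1)
Constraint values g_i(x) = a_i^T x - b_i:
  g_1((3, 2)) = -3
  g_2((3, 2)) = 0
Stationarity residual: grad f(x) + sum_i lambda_i a_i = (0, 0)
  -> stationarity OK
Primal feasibility (all g_i <= 0): OK
Dual feasibility (all lambda_i >= 0): FAILS
Complementary slackness (lambda_i * g_i(x) = 0 for all i): OK

Verdict: the first failing condition is dual_feasibility -> dual.

dual


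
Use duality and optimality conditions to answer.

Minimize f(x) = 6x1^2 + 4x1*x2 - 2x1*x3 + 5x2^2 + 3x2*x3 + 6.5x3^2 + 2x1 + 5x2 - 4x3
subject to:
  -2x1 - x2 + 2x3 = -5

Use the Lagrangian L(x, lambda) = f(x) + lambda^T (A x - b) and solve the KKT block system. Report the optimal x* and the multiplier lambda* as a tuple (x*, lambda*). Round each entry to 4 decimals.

Form the Lagrangian:
  L(x, lambda) = (1/2) x^T Q x + c^T x + lambda^T (A x - b)
Stationarity (grad_x L = 0): Q x + c + A^T lambda = 0.
Primal feasibility: A x = b.

This gives the KKT block system:
  [ Q   A^T ] [ x     ]   [-c ]
  [ A    0  ] [ lambda ] = [ b ]

Solving the linear system:
  x*      = (1.1892, 0.3622, -1.1297)
  lambda* = (9.9892)
  f(x*)   = 29.327

x* = (1.1892, 0.3622, -1.1297), lambda* = (9.9892)


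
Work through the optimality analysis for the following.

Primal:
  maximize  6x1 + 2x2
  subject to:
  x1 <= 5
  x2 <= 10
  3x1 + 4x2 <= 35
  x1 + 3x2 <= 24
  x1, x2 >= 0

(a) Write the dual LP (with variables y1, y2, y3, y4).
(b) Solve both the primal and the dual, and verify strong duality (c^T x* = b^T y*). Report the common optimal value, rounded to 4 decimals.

The standard primal-dual pair for 'max c^T x s.t. A x <= b, x >= 0' is:
  Dual:  min b^T y  s.t.  A^T y >= c,  y >= 0.

So the dual LP is:
  minimize  5y1 + 10y2 + 35y3 + 24y4
  subject to:
    y1 + 3y3 + y4 >= 6
    y2 + 4y3 + 3y4 >= 2
    y1, y2, y3, y4 >= 0

Solving the primal: x* = (5, 5).
  primal value c^T x* = 40.
Solving the dual: y* = (4.5, 0, 0.5, 0).
  dual value b^T y* = 40.
Strong duality: c^T x* = b^T y*. Confirmed.

40


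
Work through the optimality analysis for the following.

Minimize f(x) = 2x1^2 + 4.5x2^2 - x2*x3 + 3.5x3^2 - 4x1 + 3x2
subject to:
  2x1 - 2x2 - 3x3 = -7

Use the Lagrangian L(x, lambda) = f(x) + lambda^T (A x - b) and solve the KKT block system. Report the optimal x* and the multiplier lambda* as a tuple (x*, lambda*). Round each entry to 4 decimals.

Form the Lagrangian:
  L(x, lambda) = (1/2) x^T Q x + c^T x + lambda^T (A x - b)
Stationarity (grad_x L = 0): Q x + c + A^T lambda = 0.
Primal feasibility: A x = b.

This gives the KKT block system:
  [ Q   A^T ] [ x     ]   [-c ]
  [ A    0  ] [ lambda ] = [ b ]

Solving the linear system:
  x*      = (-0.6639, 0.5738, 1.5082)
  lambda* = (3.3279)
  f(x*)   = 13.8361

x* = (-0.6639, 0.5738, 1.5082), lambda* = (3.3279)


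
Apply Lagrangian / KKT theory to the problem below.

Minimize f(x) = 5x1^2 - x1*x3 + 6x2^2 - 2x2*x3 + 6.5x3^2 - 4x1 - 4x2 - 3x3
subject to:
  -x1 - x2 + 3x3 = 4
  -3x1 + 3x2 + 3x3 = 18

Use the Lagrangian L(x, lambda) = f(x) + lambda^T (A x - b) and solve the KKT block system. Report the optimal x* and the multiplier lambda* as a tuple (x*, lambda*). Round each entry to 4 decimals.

Form the Lagrangian:
  L(x, lambda) = (1/2) x^T Q x + c^T x + lambda^T (A x - b)
Stationarity (grad_x L = 0): Q x + c + A^T lambda = 0.
Primal feasibility: A x = b.

This gives the KKT block system:
  [ Q   A^T ] [ x     ]   [-c ]
  [ A    0  ] [ lambda ] = [ b ]

Solving the linear system:
  x*      = (-1.4912, 2.7544, 1.7544)
  lambda* = (2.4386, -7.7018)
  f(x*)   = 59.2807

x* = (-1.4912, 2.7544, 1.7544), lambda* = (2.4386, -7.7018)


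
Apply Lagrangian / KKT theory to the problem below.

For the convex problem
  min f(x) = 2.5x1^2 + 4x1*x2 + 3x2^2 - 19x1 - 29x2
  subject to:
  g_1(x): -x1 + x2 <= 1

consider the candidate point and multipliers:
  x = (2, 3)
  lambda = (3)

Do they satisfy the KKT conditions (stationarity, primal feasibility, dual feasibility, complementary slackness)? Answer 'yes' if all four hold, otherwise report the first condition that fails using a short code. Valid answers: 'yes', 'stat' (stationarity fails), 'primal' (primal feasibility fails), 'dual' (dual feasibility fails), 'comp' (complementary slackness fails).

Gradient of f: grad f(x) = Q x + c = (3, -3)
Constraint values g_i(x) = a_i^T x - b_i:
  g_1((2, 3)) = 0
Stationarity residual: grad f(x) + sum_i lambda_i a_i = (0, 0)
  -> stationarity OK
Primal feasibility (all g_i <= 0): OK
Dual feasibility (all lambda_i >= 0): OK
Complementary slackness (lambda_i * g_i(x) = 0 for all i): OK

Verdict: yes, KKT holds.

yes


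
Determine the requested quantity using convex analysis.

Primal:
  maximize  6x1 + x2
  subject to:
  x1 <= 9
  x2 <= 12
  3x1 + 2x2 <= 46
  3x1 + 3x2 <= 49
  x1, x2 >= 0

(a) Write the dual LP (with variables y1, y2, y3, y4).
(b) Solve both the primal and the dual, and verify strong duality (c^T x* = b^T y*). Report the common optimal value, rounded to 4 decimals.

The standard primal-dual pair for 'max c^T x s.t. A x <= b, x >= 0' is:
  Dual:  min b^T y  s.t.  A^T y >= c,  y >= 0.

So the dual LP is:
  minimize  9y1 + 12y2 + 46y3 + 49y4
  subject to:
    y1 + 3y3 + 3y4 >= 6
    y2 + 2y3 + 3y4 >= 1
    y1, y2, y3, y4 >= 0

Solving the primal: x* = (9, 7.3333).
  primal value c^T x* = 61.3333.
Solving the dual: y* = (5, 0, 0, 0.3333).
  dual value b^T y* = 61.3333.
Strong duality: c^T x* = b^T y*. Confirmed.

61.3333


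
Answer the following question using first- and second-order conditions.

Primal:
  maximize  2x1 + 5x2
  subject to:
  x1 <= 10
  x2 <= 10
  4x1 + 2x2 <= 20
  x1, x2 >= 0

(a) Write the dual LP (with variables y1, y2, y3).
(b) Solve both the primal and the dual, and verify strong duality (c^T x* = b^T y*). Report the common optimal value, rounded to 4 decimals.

The standard primal-dual pair for 'max c^T x s.t. A x <= b, x >= 0' is:
  Dual:  min b^T y  s.t.  A^T y >= c,  y >= 0.

So the dual LP is:
  minimize  10y1 + 10y2 + 20y3
  subject to:
    y1 + 4y3 >= 2
    y2 + 2y3 >= 5
    y1, y2, y3 >= 0

Solving the primal: x* = (0, 10).
  primal value c^T x* = 50.
Solving the dual: y* = (0, 4, 0.5).
  dual value b^T y* = 50.
Strong duality: c^T x* = b^T y*. Confirmed.

50


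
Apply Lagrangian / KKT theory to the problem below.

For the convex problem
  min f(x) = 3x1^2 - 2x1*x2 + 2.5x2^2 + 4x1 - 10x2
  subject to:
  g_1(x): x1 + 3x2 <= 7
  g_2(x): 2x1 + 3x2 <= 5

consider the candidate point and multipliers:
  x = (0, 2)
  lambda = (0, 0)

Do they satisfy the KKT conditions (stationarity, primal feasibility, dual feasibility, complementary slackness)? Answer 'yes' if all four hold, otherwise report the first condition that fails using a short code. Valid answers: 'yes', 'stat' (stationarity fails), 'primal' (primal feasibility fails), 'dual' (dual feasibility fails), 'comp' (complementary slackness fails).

Gradient of f: grad f(x) = Q x + c = (0, 0)
Constraint values g_i(x) = a_i^T x - b_i:
  g_1((0, 2)) = -1
  g_2((0, 2)) = 1
Stationarity residual: grad f(x) + sum_i lambda_i a_i = (0, 0)
  -> stationarity OK
Primal feasibility (all g_i <= 0): FAILS
Dual feasibility (all lambda_i >= 0): OK
Complementary slackness (lambda_i * g_i(x) = 0 for all i): OK

Verdict: the first failing condition is primal_feasibility -> primal.

primal


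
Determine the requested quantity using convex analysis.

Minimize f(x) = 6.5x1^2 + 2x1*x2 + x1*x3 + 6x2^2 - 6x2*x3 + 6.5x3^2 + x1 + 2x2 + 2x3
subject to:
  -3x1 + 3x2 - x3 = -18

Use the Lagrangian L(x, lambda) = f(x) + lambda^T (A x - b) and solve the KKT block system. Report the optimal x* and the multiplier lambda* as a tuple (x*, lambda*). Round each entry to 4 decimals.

Form the Lagrangian:
  L(x, lambda) = (1/2) x^T Q x + c^T x + lambda^T (A x - b)
Stationarity (grad_x L = 0): Q x + c + A^T lambda = 0.
Primal feasibility: A x = b.

This gives the KKT block system:
  [ Q   A^T ] [ x     ]   [-c ]
  [ A    0  ] [ lambda ] = [ b ]

Solving the linear system:
  x*      = (2.7778, -3.6654, -1.3297)
  lambda* = (9.4837)
  f(x*)   = 81.7468

x* = (2.7778, -3.6654, -1.3297), lambda* = (9.4837)


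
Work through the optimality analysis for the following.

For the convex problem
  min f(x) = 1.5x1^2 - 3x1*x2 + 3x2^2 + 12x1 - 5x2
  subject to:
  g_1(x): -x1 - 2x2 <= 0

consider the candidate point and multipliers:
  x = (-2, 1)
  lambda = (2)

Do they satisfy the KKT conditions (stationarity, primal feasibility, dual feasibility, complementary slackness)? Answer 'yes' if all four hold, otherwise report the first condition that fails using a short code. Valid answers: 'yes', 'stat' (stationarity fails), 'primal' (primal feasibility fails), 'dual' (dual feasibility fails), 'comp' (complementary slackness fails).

Gradient of f: grad f(x) = Q x + c = (3, 7)
Constraint values g_i(x) = a_i^T x - b_i:
  g_1((-2, 1)) = 0
Stationarity residual: grad f(x) + sum_i lambda_i a_i = (1, 3)
  -> stationarity FAILS
Primal feasibility (all g_i <= 0): OK
Dual feasibility (all lambda_i >= 0): OK
Complementary slackness (lambda_i * g_i(x) = 0 for all i): OK

Verdict: the first failing condition is stationarity -> stat.

stat


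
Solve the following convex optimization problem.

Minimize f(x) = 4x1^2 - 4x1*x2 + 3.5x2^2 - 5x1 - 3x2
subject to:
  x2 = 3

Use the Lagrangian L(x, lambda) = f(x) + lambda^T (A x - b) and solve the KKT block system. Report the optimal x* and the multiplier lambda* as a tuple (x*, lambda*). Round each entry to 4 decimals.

Form the Lagrangian:
  L(x, lambda) = (1/2) x^T Q x + c^T x + lambda^T (A x - b)
Stationarity (grad_x L = 0): Q x + c + A^T lambda = 0.
Primal feasibility: A x = b.

This gives the KKT block system:
  [ Q   A^T ] [ x     ]   [-c ]
  [ A    0  ] [ lambda ] = [ b ]

Solving the linear system:
  x*      = (2.125, 3)
  lambda* = (-9.5)
  f(x*)   = 4.4375

x* = (2.125, 3), lambda* = (-9.5)


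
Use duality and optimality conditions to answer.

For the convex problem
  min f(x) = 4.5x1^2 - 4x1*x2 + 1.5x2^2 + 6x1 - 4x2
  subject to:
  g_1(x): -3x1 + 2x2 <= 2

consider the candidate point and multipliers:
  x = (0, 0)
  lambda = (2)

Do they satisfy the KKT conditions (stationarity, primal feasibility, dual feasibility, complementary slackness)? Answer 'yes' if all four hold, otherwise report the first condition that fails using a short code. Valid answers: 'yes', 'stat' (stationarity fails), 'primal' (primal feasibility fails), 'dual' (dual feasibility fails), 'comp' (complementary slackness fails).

Gradient of f: grad f(x) = Q x + c = (6, -4)
Constraint values g_i(x) = a_i^T x - b_i:
  g_1((0, 0)) = -2
Stationarity residual: grad f(x) + sum_i lambda_i a_i = (0, 0)
  -> stationarity OK
Primal feasibility (all g_i <= 0): OK
Dual feasibility (all lambda_i >= 0): OK
Complementary slackness (lambda_i * g_i(x) = 0 for all i): FAILS

Verdict: the first failing condition is complementary_slackness -> comp.

comp


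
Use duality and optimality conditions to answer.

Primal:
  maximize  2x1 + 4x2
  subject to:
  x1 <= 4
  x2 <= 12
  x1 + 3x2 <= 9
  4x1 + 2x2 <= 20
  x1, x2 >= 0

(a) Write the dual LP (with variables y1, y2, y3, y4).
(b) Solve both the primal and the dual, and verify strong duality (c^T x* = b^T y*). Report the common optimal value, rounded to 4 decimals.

The standard primal-dual pair for 'max c^T x s.t. A x <= b, x >= 0' is:
  Dual:  min b^T y  s.t.  A^T y >= c,  y >= 0.

So the dual LP is:
  minimize  4y1 + 12y2 + 9y3 + 20y4
  subject to:
    y1 + y3 + 4y4 >= 2
    y2 + 3y3 + 2y4 >= 4
    y1, y2, y3, y4 >= 0

Solving the primal: x* = (4, 1.6667).
  primal value c^T x* = 14.6667.
Solving the dual: y* = (0.6667, 0, 1.3333, 0).
  dual value b^T y* = 14.6667.
Strong duality: c^T x* = b^T y*. Confirmed.

14.6667


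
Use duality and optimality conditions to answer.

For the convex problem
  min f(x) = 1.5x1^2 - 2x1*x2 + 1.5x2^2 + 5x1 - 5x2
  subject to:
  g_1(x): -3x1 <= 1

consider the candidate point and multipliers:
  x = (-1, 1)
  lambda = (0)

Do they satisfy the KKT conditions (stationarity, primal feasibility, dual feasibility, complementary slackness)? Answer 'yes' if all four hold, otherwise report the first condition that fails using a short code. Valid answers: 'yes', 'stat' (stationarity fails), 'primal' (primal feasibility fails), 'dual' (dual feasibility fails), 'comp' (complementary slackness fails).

Gradient of f: grad f(x) = Q x + c = (0, 0)
Constraint values g_i(x) = a_i^T x - b_i:
  g_1((-1, 1)) = 2
Stationarity residual: grad f(x) + sum_i lambda_i a_i = (0, 0)
  -> stationarity OK
Primal feasibility (all g_i <= 0): FAILS
Dual feasibility (all lambda_i >= 0): OK
Complementary slackness (lambda_i * g_i(x) = 0 for all i): OK

Verdict: the first failing condition is primal_feasibility -> primal.

primal


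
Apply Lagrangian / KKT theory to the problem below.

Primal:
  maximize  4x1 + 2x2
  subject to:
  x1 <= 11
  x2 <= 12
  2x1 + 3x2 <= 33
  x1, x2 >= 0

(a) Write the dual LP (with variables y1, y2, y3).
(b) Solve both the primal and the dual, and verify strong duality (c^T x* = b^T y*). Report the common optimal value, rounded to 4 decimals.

The standard primal-dual pair for 'max c^T x s.t. A x <= b, x >= 0' is:
  Dual:  min b^T y  s.t.  A^T y >= c,  y >= 0.

So the dual LP is:
  minimize  11y1 + 12y2 + 33y3
  subject to:
    y1 + 2y3 >= 4
    y2 + 3y3 >= 2
    y1, y2, y3 >= 0

Solving the primal: x* = (11, 3.6667).
  primal value c^T x* = 51.3333.
Solving the dual: y* = (2.6667, 0, 0.6667).
  dual value b^T y* = 51.3333.
Strong duality: c^T x* = b^T y*. Confirmed.

51.3333
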